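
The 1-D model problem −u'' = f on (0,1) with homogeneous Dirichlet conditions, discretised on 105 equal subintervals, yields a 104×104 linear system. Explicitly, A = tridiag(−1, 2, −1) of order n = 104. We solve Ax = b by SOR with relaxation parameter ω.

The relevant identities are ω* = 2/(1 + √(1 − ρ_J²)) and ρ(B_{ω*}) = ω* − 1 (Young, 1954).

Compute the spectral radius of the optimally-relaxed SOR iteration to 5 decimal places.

spectrum of D⁻¹(L+U) = {cos(kπ/105) : 1≤k≤104}; ρ_J = cos(π/105) = 0.99955.
1 − cos²(π/105) = sin²(π/105) ⇒ √(1−ρ_J²) = sin(π/105) = 0.029915.
So ω* = 2/1.029915 = 1.94191 (Young).
ρ_SOR = ω* − 1 ≈ 0.94191.

ρ_SOR = 0.94191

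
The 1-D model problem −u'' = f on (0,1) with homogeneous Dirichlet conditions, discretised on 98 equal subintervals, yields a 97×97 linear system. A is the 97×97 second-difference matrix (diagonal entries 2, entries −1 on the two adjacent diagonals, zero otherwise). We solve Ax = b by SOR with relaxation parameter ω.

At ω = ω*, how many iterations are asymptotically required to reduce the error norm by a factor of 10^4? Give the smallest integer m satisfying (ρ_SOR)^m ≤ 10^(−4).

With n=97, ρ(Jacobi) = cos(π/98) = 0.9994862.
√(1−ρ_J²) simplifies to sin(π/98) = 0.0320516.
ω* = 2/(1 + 0.0320516) = 2/1.0320516 = 1.9378876.
and ρ(B_{ω*}) = 1.9378876 − 1 = 0.9378876.
(0.9378876)^m ≤ 10^{−4}  ⇒  m·ln(0.9378876) ≤ −4·ln10  ⇒  m ≥ 143.631  ⇒  m = 144

m = 144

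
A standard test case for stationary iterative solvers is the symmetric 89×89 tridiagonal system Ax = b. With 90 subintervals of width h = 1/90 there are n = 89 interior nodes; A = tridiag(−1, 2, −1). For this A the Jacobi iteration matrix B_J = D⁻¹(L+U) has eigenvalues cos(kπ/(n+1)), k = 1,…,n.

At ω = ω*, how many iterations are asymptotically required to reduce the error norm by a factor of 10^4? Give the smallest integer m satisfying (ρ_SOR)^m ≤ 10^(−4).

n=89: λ(B_J) = 1 − λ(A)/2 = cos(kπ/90); k=1 gives ρ_J = 0.9993908.
√(1−ρ_J²) = |sin(π/90)| = 0.0348995
So ω* = 2/1.0348995 = 1.9325548 (Young).
ρ(B_{ω*}) = ω*−1 = 0.9325548
For 4 digits: m = 4·ln10 / (−ln 0.9325548) = 9.21034/0.0698274 = 131.902; round up → m = 132.

m = 132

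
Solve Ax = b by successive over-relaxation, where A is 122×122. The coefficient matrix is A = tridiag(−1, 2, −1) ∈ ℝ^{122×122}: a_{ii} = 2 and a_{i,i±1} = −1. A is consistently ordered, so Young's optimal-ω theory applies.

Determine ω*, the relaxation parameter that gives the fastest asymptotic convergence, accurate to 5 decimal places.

spectrum of D⁻¹(L+U) = {cos(kπ/123) : 1≤k≤122}; ρ_J = cos(π/123) = 0.99967.
root = sin(π/123) = 0.025539  (since 1−cos² = sin²).
ω* = 2/(1 + 0.025539) = 2/1.025539 = 1.95019.
ρ(B_{ω*}) = ω*−1 = 0.95019

ω* = 1.95019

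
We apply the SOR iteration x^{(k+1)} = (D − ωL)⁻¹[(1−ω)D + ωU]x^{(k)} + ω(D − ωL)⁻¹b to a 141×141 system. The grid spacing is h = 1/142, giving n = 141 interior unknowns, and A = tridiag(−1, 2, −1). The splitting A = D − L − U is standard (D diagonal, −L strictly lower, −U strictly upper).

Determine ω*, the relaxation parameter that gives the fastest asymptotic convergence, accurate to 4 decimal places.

½·tridiag(1,0,1) at n=141: λ_k = cos(kπ/142); max |λ| at k=1 ⇒ ρ_J = cos(π/142) ≈ 0.9998.
√(1−ρ_J²) simplifies to sin(π/142) = 0.02212.
So ω* = 2/1.02212 = 1.9567 (Young).
Hence ρ(B_{ω*}) = 1.9567 − 1 = 0.9567.

ω* = 1.9567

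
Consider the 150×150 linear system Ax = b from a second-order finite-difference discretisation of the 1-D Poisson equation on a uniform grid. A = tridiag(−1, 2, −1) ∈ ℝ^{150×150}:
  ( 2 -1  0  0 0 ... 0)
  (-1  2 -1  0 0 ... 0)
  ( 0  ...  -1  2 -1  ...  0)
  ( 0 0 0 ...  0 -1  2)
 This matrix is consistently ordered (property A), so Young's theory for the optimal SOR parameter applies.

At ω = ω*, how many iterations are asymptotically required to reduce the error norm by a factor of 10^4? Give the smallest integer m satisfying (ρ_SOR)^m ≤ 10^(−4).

½·tridiag(1,0,1) at n=150: λ_k = cos(kπ/151); max |λ| at k=1 ⇒ ρ_J = cos(π/151) ≈ 0.9997836.
1 − cos²(π/151) = sin²(π/151) ⇒ √(1−ρ_J²) = sin(π/151) = 0.0208037.
ω* = 2 / (1 + 0.0208037) = 2 / 1.0208037 ≈ 1.9592405.
and ρ(B_{ω*}) = 1.9592405 − 1 = 0.9592405.
ρ_SOR^m ≤ 10^(−4) ⇔ m ≥ 4·ln10/(−ln 0.9592405) = 9.21034/0.0416135 = 221.331; m = ⌈221.331⌉ = 222.

m = 222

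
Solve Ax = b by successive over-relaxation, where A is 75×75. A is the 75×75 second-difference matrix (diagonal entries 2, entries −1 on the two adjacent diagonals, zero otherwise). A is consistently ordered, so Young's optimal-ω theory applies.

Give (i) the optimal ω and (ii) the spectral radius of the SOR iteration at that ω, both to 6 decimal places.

ω* = 1.920630, ρ_SOR = 0.920630

[ρ_J] n=75: ρ(B_J) = cos(π/(n+1)) = cos(π/76) = 0.999146.
√(1−ρ_J²) simplifies to sin(π/76) = 0.0413250.
ω* = 2/(1 + 0.0413250) = 2/1.0413250 = 1.920630.
ρ(B_{ω*}) = ω*−1 = 0.920630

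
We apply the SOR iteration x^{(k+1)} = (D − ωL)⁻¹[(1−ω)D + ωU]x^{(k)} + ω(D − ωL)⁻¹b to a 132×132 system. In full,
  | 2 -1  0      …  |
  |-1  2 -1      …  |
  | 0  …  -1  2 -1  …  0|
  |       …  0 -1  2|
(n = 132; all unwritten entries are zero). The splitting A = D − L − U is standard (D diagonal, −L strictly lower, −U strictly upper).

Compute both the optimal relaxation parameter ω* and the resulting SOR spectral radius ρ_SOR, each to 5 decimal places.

ρ_J = max_k |cos(kπ/133)| = cos(π/133) = 0.99972
√(1−ρ_J²) = |sin(π/133)| = 0.023619
Young: ω* = 2/(1+√(1−ρ_J²)) = 2/(1+0.023619) = 2/1.023619 = 1.95385.
[ρ_SOR] ω* − 1 = 0.95385.

ω* = 1.95385, ρ_SOR = 0.95385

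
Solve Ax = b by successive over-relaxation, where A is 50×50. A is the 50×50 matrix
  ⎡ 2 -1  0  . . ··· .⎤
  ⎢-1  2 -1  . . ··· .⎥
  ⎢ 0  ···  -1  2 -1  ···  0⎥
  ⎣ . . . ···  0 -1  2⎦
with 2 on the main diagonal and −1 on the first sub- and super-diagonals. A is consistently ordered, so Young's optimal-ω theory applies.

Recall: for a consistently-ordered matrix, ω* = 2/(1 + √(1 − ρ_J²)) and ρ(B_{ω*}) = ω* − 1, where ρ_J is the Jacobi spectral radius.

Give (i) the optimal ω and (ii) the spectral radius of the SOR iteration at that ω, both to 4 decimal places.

n=50: λ(B_J) = 1 − λ(A)/2 = cos(kπ/51); k=1 gives ρ_J = 0.9981.
root = sin(π/51) = 0.06156  (since 1−cos² = sin²).
[ω*] 2 ÷ (1 + 0.06156) = 2 ÷ 1.06156 = 1.8840.
and ρ(B_{ω*}) = 1.8840 − 1 = 0.8840.

ω* = 1.8840, ρ_SOR = 0.8840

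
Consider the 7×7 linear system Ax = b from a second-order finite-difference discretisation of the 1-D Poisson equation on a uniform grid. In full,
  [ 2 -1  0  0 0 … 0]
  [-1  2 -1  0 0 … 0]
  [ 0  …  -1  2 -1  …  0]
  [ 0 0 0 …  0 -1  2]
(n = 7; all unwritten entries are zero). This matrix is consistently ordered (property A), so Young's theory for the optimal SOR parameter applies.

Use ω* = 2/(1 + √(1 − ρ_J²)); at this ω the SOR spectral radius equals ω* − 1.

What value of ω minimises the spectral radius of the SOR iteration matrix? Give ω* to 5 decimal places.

ρ_J = max_k |cos(kπ/8)| = cos(π/8) = 0.92388
√(1 − cos²(π/8)) = sin(π/8) ≈ 0.382683.
Young: ω* = 2/(1+√(1−ρ_J²)) = 2/(1+0.382683) = 2/1.382683 = 1.44646.
and ρ(B_{ω*}) = 1.44646 − 1 = 0.44646.

ω* = 1.44646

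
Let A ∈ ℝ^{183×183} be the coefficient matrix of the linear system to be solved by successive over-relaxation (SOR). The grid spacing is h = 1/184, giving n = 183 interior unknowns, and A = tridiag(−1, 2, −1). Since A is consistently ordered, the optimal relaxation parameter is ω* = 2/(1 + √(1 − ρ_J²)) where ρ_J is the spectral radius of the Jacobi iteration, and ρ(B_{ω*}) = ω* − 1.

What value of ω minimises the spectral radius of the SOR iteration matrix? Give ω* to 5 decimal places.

[ρ_J] n=183: ρ(B_J) = cos(π/(n+1)) = cos(π/184) = 0.99985.
root = sin(π/184) = 0.017073  (since 1−cos² = sin²).
Young: ω* = 2/(1+√(1−ρ_J²)) = 2/(1+0.017073) = 2/1.017073 = 1.96643.
ρ_SOR = ω* − 1 ≈ 0.96643.

ω* = 1.96643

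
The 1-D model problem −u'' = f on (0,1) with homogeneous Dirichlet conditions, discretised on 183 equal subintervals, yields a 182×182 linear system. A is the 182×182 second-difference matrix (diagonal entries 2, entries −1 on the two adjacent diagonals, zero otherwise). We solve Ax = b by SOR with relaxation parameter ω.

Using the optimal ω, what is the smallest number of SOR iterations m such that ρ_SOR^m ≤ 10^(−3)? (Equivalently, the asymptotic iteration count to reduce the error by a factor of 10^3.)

[ρ_J] n=182: ρ(B_J) = cos(π/(n+1)) = cos(π/183) = 0.9998526.
√(1−ρ_J²) simplifies to sin(π/183) = 0.0171663.
ω* = 2/(1+0.0171663) = 1.9662468
Hence ρ(B_{ω*}) = 1.9662468 − 1 = 0.9662468.
ρ_SOR^m ≤ 10^(−3) ⇔ m ≥ 3·ln10/(−ln 0.9662468) = 6.90776/0.034336 = 201.181; m = ⌈201.181⌉ = 202.

m = 202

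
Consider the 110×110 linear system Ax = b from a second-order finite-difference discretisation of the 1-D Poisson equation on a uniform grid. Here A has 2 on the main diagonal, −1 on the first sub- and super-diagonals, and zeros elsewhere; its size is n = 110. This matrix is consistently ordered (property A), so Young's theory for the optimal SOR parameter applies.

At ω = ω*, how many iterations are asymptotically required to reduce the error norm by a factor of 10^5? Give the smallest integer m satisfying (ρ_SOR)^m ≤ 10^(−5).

B_J for the 110×110 system has eigenvalues cos(kπ/111); ρ_J = cos(π/111) = 0.9995995.
√(1−ρ_J²) simplifies to sin(π/111) = 0.0282989.
ω* = 2/(1 + 0.0282989) = 2/1.0282989 = 1.9449598.
[ρ_SOR] ω* − 1 = 0.9449598.
For 5 digits: m = 5·ln10 / (−ln 0.9449598) = 11.5129/0.0566129 = 203.362; round up → m = 204.

m = 204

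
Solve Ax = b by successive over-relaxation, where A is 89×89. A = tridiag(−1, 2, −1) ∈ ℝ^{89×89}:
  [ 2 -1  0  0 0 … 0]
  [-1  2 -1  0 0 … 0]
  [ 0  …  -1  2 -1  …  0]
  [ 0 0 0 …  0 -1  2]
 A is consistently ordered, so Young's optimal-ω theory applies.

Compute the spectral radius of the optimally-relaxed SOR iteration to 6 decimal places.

ρ_SOR = 0.932555

ρ_J = max_k |cos(kπ/90)| = cos(π/90) = 0.999391
1 − cos²(π/90) = sin²(π/90) ⇒ √(1−ρ_J²) = sin(π/90) = 0.0348995.
[ω*] 2 ÷ (1 + 0.0348995) = 2 ÷ 1.0348995 = 1.932555.
At ω = 1.932555 every |λ(B_ω)| = ω−1, so ρ_SOR = 0.932555.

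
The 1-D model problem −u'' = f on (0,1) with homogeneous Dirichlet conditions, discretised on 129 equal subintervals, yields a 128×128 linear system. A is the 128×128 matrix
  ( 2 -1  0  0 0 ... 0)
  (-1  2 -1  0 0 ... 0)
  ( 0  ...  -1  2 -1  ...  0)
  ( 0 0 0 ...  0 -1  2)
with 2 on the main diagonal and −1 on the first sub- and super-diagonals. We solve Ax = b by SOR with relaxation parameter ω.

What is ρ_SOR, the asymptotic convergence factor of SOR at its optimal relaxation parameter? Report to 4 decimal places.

n=128: λ(B_J) = 1 − λ(A)/2 = cos(kπ/129); k=1 gives ρ_J = 0.9997.
1 − cos²(π/129) = sin²(π/129) ⇒ √(1−ρ_J²) = sin(π/129) = 0.02435.
[ω*] 2 ÷ (1 + 0.02435) = 2 ÷ 1.02435 = 1.9525.
[ρ_SOR] ω* − 1 = 0.9525.

ρ_SOR = 0.9525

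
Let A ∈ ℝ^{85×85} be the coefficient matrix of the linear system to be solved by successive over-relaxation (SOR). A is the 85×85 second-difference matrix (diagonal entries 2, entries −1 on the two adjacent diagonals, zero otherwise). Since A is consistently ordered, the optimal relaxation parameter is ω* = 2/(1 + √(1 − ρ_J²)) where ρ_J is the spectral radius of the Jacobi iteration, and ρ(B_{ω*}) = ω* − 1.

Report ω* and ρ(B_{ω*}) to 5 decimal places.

ω* = 1.92953, ρ_SOR = 0.92953

½·tridiag(1,0,1) at n=85: λ_k = cos(kπ/86); max |λ| at k=1 ⇒ ρ_J = cos(π/86) ≈ 0.99933.
root = sin(π/86) = 0.036522  (since 1−cos² = sin²).
ω* = 2 / (1 + 0.036522) = 2 / 1.036522 ≈ 1.92953.
At ω = 1.92953 every |λ(B_ω)| = ω−1, so ρ_SOR = 0.92953.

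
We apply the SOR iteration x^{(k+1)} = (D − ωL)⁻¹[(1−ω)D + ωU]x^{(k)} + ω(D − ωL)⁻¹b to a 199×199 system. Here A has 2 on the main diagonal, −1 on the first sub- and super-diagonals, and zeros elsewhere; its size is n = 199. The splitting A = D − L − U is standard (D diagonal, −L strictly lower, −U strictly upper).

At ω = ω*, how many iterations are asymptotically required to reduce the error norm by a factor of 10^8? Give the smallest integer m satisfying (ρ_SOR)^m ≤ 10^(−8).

spectrum of D⁻¹(L+U) = {cos(kπ/200) : 1≤k≤199}; ρ_J = cos(π/200) = 0.9998766.
√(1 − cos²(π/200)) = sin(π/200) ≈ 0.0157073.
So ω* = 2/1.0157073 = 1.9690712 (Young).
[ρ_SOR] ω* − 1 = 0.9690712.
m ≥ 8·ln10 / (−ln 0.9690712) = 586.325; smallest integer m = 587.

m = 587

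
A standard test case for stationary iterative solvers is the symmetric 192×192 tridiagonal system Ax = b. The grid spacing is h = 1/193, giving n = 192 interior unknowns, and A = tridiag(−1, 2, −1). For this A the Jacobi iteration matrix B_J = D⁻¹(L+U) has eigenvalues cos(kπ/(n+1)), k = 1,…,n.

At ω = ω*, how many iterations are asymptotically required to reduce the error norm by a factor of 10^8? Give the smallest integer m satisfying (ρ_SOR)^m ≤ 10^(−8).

m = 566

½·tridiag(1,0,1) at n=192: λ_k = cos(kπ/193); max |λ| at k=1 ⇒ ρ_J = cos(π/193) ≈ 0.9998675.
√(1−ρ_J²) = |sin(π/193)| = 0.0162770
Then 2/(1+√(1−ρ_J²)) = 2/(1+0.0162770); ω* = 2/1.0162770 = 1.9679674.
and ρ(B_{ω*}) = 1.9679674 − 1 = 0.9679674.
8·ln10 = 18.4207; −ln(0.9679674) = 0.0325569; m = ⌈18.4207/0.0325569⌉ = ⌈565.800⌉ = 566.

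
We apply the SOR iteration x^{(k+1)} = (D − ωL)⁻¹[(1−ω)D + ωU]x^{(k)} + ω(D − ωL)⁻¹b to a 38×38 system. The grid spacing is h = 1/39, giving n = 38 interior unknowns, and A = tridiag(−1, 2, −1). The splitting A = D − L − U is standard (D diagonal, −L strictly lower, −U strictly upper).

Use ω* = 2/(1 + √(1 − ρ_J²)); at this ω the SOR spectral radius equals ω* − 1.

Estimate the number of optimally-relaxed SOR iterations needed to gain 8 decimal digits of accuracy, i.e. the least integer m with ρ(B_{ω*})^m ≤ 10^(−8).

m = 115

[ρ_J] n=38: ρ(B_J) = cos(π/(n+1)) = cos(π/39) = 0.9967573.
√(1−ρ_J²) = |sin(π/39)| = 0.0804666
Then 2/(1+√(1−ρ_J²)) = 2/(1+0.0804666); ω* = 2/1.0804666 = 1.8510521.
[ρ_SOR] ω* − 1 = 0.8510521.
8·ln10 = 18.4207; −ln(0.8510521) = 0.161282; m = ⌈18.4207/0.161282⌉ = ⌈114.214⌉ = 115.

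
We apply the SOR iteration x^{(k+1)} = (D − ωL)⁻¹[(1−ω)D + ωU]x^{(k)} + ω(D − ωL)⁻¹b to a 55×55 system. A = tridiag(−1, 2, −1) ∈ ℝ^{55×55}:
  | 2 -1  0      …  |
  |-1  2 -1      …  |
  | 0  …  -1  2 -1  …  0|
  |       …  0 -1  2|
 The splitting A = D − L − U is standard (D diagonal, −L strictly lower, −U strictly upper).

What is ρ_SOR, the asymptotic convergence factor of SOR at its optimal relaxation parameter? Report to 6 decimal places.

n=55: λ(B_J) = 1 − λ(A)/2 = cos(kπ/56); k=1 gives ρ_J = 0.998427.
root = sin(π/56) = 0.0560704  (since 1−cos² = sin²).
Young: ω* = 2/(1+√(1−ρ_J²)) = 2/(1+0.0560704) = 2/1.0560704 = 1.893813.
ρ_SOR = ω* − 1 = 1.893813 − 1 = 0.893813.

ρ_SOR = 0.893813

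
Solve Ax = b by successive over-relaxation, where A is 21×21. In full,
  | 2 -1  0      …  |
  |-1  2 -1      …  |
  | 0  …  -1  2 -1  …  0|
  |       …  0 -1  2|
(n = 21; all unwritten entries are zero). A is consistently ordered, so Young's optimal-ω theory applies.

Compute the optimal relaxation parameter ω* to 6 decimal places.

B_J for the 21×21 system has eigenvalues cos(kπ/22); ρ_J = cos(π/22) = 0.989821.
√(1−ρ_J²) simplifies to sin(π/22) = 0.1423148.
ω* = 2/(1+0.1423148) = 1.750831
Hence ρ(B_{ω*}) = 1.750831 − 1 = 0.750831.

ω* = 1.750831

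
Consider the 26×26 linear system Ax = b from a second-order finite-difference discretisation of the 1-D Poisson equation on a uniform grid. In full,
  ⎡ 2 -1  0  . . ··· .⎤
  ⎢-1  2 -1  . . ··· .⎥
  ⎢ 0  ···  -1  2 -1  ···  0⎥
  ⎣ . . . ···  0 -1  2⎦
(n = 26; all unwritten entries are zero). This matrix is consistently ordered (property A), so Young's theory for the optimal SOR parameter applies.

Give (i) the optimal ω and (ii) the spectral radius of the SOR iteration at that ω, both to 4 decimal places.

ω* = 1.7920, ρ_SOR = 0.7920

spectrum of D⁻¹(L+U) = {cos(kπ/27) : 1≤k≤26}; ρ_J = cos(π/27) = 0.9932.
root = sin(π/27) = 0.11609  (since 1−cos² = sin²).
ω* = 2/(1+0.11609) = 1.7920
At ω = 1.7920 every |λ(B_ω)| = ω−1, so ρ_SOR = 0.7920.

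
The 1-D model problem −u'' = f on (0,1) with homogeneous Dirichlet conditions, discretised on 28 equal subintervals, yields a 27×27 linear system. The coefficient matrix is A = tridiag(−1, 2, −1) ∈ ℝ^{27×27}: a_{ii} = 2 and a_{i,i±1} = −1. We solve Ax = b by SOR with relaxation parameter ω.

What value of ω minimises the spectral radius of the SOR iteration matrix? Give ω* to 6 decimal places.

½·tridiag(1,0,1) at n=27: λ_k = cos(kπ/28); max |λ| at k=1 ⇒ ρ_J = cos(π/28) ≈ 0.993712.
1 − cos²(π/28) = sin²(π/28) ⇒ √(1−ρ_J²) = sin(π/28) = 0.1119645.
Then 2/(1+√(1−ρ_J²)) = 2/(1+0.1119645); ω* = 2/1.1119645 = 1.798619.
Hence ρ(B_{ω*}) = 1.798619 − 1 = 0.798619.

ω* = 1.798619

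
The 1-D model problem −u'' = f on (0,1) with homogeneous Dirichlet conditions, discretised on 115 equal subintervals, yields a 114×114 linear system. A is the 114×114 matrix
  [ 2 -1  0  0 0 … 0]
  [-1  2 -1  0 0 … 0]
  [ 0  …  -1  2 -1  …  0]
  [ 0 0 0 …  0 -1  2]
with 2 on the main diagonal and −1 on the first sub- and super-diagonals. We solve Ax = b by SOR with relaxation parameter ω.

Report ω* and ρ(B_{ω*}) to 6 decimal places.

spectrum of D⁻¹(L+U) = {cos(kπ/115) : 1≤k≤114}; ρ_J = cos(π/115) = 0.999627.
1 − cos²(π/115) = sin²(π/115) ⇒ √(1−ρ_J²) = sin(π/115) = 0.0273148.
ω* = 2/(1 + 0.0273148) = 2/1.0273148 = 1.946823.
Hence ρ(B_{ω*}) = 1.946823 − 1 = 0.946823.

ω* = 1.946823, ρ_SOR = 0.946823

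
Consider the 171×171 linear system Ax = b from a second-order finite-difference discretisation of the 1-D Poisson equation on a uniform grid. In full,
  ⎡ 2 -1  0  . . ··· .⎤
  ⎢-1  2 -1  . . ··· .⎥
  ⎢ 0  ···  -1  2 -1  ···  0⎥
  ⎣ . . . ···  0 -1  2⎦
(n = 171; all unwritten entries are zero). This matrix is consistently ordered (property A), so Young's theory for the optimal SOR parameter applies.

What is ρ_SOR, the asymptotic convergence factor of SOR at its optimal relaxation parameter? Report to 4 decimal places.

ρ_J = max_k |cos(kπ/172)| = cos(π/172) = 0.9998
root = sin(π/172) = 0.01826  (since 1−cos² = sin²).
Then 2/(1+√(1−ρ_J²)) = 2/(1+0.01826); ω* = 2/1.01826 = 1.9641.
ρ(B_{ω*}) = ω*−1 = 0.9641

ρ_SOR = 0.9641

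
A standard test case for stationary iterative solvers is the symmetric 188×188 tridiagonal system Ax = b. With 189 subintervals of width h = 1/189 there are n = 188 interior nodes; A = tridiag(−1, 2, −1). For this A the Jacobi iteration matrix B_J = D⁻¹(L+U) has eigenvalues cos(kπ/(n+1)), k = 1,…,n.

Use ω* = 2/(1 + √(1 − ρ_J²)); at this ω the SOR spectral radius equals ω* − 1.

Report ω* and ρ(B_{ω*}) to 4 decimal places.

ρ_J = max_k |cos(kπ/189)| = cos(π/189) = 0.9999
root = sin(π/189) = 0.01662  (since 1−cos² = sin²).
[ω*] 2 ÷ (1 + 0.01662) = 2 ÷ 1.01662 = 1.9673.
Hence ρ(B_{ω*}) = 1.9673 − 1 = 0.9673.

ω* = 1.9673, ρ_SOR = 0.9673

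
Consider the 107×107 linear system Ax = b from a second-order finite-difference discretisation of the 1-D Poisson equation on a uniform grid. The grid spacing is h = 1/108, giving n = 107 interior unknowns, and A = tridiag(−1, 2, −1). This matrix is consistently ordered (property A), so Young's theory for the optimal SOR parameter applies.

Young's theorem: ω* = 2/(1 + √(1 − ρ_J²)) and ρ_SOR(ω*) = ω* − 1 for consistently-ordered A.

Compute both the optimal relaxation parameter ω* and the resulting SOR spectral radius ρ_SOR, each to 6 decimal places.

ω* = 1.943475, ρ_SOR = 0.943475

ρ_J = max_k |cos(kπ/108)| = cos(π/108) = 0.999577
root = sin(π/108) = 0.0290847  (since 1−cos² = sin²).
ω* = 2/(1 + 0.0290847) = 2/1.0290847 = 1.943475.
and ρ(B_{ω*}) = 1.943475 − 1 = 0.943475.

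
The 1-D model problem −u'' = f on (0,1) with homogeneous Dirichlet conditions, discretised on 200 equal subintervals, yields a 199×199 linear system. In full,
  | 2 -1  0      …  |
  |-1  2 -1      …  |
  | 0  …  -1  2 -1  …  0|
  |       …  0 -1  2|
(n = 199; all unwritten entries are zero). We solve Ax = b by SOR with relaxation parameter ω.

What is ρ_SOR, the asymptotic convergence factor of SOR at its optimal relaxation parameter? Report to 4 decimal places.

ρ_SOR = 0.9691

spectrum of D⁻¹(L+U) = {cos(kπ/200) : 1≤k≤199}; ρ_J = cos(π/200) = 0.9999.
√(1 − cos²(π/200)) = sin(π/200) ≈ 0.01571.
ω* = 2 / (1 + 0.01571) = 2 / 1.01571 ≈ 1.9691.
At ω = 1.9691 every |λ(B_ω)| = ω−1, so ρ_SOR = 0.9691.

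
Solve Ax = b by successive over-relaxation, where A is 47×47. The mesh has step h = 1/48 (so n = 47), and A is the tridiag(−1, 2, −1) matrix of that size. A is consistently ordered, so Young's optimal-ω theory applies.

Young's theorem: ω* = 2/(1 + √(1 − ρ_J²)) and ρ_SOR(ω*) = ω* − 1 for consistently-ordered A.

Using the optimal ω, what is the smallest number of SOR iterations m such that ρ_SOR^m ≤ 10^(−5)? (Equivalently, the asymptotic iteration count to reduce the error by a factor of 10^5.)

ρ_J = max_k |cos(kπ/48)| = cos(π/48) = 0.9978589
root = sin(π/48) = 0.0654031  (since 1−cos² = sin²).
[ω*] 2 ÷ (1 + 0.0654031) = 2 ÷ 1.0654031 = 1.8772237.
ρ_SOR = ω* − 1 = 1.8772237 − 1 = 0.8772237.
ρ_SOR^m ≤ 10^(−5) ⇔ m ≥ 5·ln10/(−ln 0.8772237) = 11.5129/0.130993 = 87.889; m = ⌈87.889⌉ = 88.

m = 88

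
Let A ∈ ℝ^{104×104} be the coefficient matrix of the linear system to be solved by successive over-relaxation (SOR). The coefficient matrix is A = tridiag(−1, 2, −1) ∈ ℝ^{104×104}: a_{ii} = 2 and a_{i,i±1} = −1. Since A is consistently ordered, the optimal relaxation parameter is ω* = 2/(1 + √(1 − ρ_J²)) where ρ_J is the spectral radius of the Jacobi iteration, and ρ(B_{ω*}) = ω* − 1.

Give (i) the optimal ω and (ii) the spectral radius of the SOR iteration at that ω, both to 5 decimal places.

ρ_J = max_k |cos(kπ/105)| = cos(π/105) = 0.99955
1 − cos²(π/105) = sin²(π/105) ⇒ √(1−ρ_J²) = sin(π/105) = 0.029915.
ω* = 2/(1+0.029915) = 1.94191
ρ(B_{ω*}) = ω*−1 = 0.94191

ω* = 1.94191, ρ_SOR = 0.94191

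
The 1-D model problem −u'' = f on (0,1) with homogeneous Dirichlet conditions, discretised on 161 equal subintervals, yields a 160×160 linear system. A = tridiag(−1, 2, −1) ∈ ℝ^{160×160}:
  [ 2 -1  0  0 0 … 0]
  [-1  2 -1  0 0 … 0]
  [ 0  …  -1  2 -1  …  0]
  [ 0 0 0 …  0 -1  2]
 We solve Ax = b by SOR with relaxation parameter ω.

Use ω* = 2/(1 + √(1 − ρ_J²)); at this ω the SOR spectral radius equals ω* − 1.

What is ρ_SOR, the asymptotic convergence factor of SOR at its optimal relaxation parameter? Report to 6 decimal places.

ρ_SOR = 0.961723

n=160: λ(B_J) = 1 − λ(A)/2 = cos(kπ/161); k=1 gives ρ_J = 0.999810.
√(1−ρ_J²) = |sin(π/161)| = 0.0195118
ω* = 2/(1+0.0195118) = 1.961723
ρ_SOR = ω* − 1 ≈ 0.961723.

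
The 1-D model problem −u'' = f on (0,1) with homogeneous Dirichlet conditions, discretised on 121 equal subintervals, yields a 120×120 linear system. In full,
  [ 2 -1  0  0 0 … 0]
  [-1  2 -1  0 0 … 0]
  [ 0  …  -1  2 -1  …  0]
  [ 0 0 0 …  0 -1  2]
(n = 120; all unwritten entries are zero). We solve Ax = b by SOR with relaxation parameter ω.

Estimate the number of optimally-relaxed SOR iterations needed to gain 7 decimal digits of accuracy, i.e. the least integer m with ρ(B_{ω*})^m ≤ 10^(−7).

ρ_J = max_k |cos(kπ/121)| = cos(π/121) = 0.9996630
1 − cos²(π/121) = sin²(π/121) ⇒ √(1−ρ_J²) = sin(π/121) = 0.0259607.
ω* = 2/(1 + 0.0259607) = 2/1.0259607 = 1.9493924.
ρ(B_{ω*}) = ω*−1 = 0.9493924
ρ_SOR^m ≤ 10^(−7) ⇔ m ≥ 7·ln10/(−ln 0.9493924) = 16.1181/0.0519331 = 310.363; m = ⌈310.363⌉ = 311.

m = 311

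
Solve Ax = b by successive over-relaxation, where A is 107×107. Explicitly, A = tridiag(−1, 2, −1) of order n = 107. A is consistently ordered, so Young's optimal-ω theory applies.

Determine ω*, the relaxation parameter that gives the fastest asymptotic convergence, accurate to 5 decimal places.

With n=107, ρ(Jacobi) = cos(π/108) = 0.99958.
root = sin(π/108) = 0.029085  (since 1−cos² = sin²).
ω* = 2/(1 + 0.029085) = 2/1.029085 = 1.94347.
and ρ(B_{ω*}) = 1.94347 − 1 = 0.94347.

ω* = 1.94347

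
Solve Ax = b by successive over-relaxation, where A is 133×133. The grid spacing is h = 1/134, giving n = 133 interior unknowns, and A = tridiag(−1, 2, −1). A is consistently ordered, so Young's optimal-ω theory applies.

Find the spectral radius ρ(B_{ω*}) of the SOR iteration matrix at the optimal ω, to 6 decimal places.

ρ_SOR = 0.954189

[ρ_J] n=133: ρ(B_J) = cos(π/(n+1)) = cos(π/134) = 0.999725.
√(1−ρ_J²) = |sin(π/134)| = 0.0234426
Young: ω* = 2/(1+√(1−ρ_J²)) = 2/(1+0.0234426) = 2/1.0234426 = 1.954189.
ρ(B_{ω*}) = ω*−1 = 0.954189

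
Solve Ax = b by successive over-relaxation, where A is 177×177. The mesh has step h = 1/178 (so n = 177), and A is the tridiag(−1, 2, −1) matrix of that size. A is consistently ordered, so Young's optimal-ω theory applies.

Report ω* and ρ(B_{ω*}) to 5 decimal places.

spectrum of D⁻¹(L+U) = {cos(kπ/178) : 1≤k≤177}; ρ_J = cos(π/178) = 0.99984.
√(1 − cos²(π/178)) = sin(π/178) ≈ 0.017648.
ω* = 2/(1+0.017648) = 1.96532
and ρ(B_{ω*}) = 1.96532 − 1 = 0.96532.

ω* = 1.96532, ρ_SOR = 0.96532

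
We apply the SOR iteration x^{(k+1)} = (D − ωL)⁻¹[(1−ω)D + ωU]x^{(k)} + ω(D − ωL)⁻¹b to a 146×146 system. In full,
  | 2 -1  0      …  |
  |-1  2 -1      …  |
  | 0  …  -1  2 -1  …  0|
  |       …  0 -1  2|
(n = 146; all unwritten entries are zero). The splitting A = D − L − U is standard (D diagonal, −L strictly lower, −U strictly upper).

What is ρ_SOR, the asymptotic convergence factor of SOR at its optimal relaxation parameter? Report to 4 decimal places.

ρ_SOR = 0.9582

n=146: λ(B_J) = 1 − λ(A)/2 = cos(kπ/147); k=1 gives ρ_J = 0.9998.
√(1−ρ_J²) = |sin(π/147)| = 0.02137
Young: ω* = 2/(1+√(1−ρ_J²)) = 2/(1+0.02137) = 2/1.02137 = 1.9582.
ρ_SOR = ω* − 1 ≈ 0.9582.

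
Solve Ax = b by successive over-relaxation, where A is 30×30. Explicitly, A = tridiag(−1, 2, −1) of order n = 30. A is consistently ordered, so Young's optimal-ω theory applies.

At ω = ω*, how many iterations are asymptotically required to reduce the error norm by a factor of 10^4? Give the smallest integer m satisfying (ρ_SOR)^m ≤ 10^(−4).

½·tridiag(1,0,1) at n=30: λ_k = cos(kπ/31); max |λ| at k=1 ⇒ ρ_J = cos(π/31) ≈ 0.9948693.
√(1−ρ_J²) = |sin(π/31)| = 0.1011683
Then 2/(1+√(1−ρ_J²)) = 2/(1+0.1011683); ω* = 2/1.1011683 = 1.8162528.
ρ(B_{ω*}) = ω*−1 = 0.8162528
Need (0.8162528)^m ≤ 10^(−4): m ≥ 4·ln10/|ln 0.8162528| = 9.21034/0.203031 = 45.364 ⇒ m = 46.

m = 46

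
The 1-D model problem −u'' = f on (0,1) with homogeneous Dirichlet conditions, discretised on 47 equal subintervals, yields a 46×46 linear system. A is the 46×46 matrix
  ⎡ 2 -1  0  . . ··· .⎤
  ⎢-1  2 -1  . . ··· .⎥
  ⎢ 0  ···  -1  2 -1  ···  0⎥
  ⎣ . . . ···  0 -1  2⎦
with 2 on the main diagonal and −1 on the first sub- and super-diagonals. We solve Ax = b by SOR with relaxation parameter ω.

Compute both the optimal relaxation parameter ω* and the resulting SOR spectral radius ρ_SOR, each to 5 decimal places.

[ρ_J] n=46: ρ(B_J) = cos(π/(n+1)) = cos(π/47) = 0.99777.
√(1−ρ_J²) simplifies to sin(π/47) = 0.066793.
Young: ω* = 2/(1+√(1−ρ_J²)) = 2/(1+0.066793) = 2/1.066793 = 1.87478.
ρ_SOR = ω* − 1 ≈ 0.87478.

ω* = 1.87478, ρ_SOR = 0.87478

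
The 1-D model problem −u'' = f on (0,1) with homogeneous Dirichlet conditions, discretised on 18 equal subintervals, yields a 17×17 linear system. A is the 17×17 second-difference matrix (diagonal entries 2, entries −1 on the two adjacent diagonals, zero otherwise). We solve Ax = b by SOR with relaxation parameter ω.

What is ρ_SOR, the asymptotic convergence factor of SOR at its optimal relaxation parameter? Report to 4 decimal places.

ρ_SOR = 0.7041

spectrum of D⁻¹(L+U) = {cos(kπ/18) : 1≤k≤17}; ρ_J = cos(π/18) = 0.9848.
root = sin(π/18) = 0.17365  (since 1−cos² = sin²).
ω* = 2 / (1 + 0.17365) = 2 / 1.17365 ≈ 1.7041.
ρ(B_{ω*}) = ω*−1 = 0.7041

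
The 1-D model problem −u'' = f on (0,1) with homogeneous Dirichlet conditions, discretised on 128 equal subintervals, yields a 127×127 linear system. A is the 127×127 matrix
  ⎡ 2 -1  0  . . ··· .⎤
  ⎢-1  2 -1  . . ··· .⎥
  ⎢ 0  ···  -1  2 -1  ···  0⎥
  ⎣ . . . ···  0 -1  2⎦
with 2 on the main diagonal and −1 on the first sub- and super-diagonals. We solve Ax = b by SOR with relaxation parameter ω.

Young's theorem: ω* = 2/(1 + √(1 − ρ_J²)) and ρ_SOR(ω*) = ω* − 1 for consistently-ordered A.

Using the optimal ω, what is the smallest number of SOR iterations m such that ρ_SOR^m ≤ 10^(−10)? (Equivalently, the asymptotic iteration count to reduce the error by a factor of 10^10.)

m = 470

ρ_J = max_k |cos(kπ/128)| = cos(π/128) = 0.9996988
root = sin(π/128) = 0.0245412  (since 1−cos² = sin²).
Then 2/(1+√(1−ρ_J²)) = 2/(1+0.0245412); ω* = 2/1.0245412 = 1.9520933.
At ω = 1.9520933 every |λ(B_ω)| = ω−1, so ρ_SOR = 0.9520933.
m ≥ 10·ln10 / (−ln 0.9520933) = 469.034; smallest integer m = 470.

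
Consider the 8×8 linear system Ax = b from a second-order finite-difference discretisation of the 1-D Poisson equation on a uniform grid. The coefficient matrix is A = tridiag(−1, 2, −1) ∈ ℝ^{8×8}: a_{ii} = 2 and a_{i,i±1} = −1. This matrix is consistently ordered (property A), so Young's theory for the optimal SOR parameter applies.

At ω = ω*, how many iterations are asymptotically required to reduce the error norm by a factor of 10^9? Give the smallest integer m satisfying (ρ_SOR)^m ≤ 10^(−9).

spectrum of D⁻¹(L+U) = {cos(kπ/9) : 1≤k≤8}; ρ_J = cos(π/9) = 0.9396926.
root = sin(π/9) = 0.3420201  (since 1−cos² = sin²).
ω* = 2/(1 + 0.3420201) = 2/1.3420201 = 1.4902906.
Hence ρ(B_{ω*}) = 1.4902906 − 1 = 0.4902906.
9·ln10 = 20.7233; −ln(0.4902906) = 0.712757; m = ⌈20.7233/0.712757⌉ = ⌈29.075⌉ = 30.

m = 30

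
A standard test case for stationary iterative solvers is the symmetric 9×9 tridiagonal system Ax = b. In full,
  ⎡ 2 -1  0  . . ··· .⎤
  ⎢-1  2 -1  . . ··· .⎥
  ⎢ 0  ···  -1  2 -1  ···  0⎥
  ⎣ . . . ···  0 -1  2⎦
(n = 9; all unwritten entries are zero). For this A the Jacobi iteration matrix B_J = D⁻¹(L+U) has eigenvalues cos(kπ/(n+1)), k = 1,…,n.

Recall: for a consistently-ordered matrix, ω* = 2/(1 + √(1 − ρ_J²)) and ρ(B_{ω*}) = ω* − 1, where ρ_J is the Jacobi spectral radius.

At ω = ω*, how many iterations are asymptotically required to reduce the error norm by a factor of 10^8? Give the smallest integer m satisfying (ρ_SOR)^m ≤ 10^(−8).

m = 29

[ρ_J] n=9: ρ(B_J) = cos(π/(n+1)) = cos(π/10) = 0.9510565.
root = sin(π/10) = 0.3090170  (since 1−cos² = sin²).
So ω* = 2/1.3090170 = 1.5278640 (Young).
and ρ(B_{ω*}) = 1.5278640 − 1 = 0.5278640.
8·ln10 = 18.4207; −ln(0.5278640) = 0.638917; m = ⌈18.4207/0.638917⌉ = ⌈28.831⌉ = 29.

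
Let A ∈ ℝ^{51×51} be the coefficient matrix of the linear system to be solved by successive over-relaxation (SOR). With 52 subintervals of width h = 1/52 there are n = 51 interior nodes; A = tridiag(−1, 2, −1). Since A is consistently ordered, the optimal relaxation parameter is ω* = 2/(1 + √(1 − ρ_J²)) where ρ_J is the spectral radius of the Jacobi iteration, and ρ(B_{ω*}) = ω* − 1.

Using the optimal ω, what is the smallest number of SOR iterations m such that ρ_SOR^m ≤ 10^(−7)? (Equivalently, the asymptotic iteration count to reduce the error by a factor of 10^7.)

m = 134

½·tridiag(1,0,1) at n=51: λ_k = cos(kπ/52); max |λ| at k=1 ⇒ ρ_J = cos(π/52) ≈ 0.9981756.
√(1 − cos²(π/52)) = sin(π/52) ≈ 0.0603785.
ω* = 2 / (1 + 0.0603785) = 2 / 1.0603785 ≈ 1.8861190.
ρ_SOR = ω* − 1 ≈ 0.8861190.
7·ln10 = 16.1181; −ln(0.8861190) = 0.120904; m = ⌈16.1181/0.120904⌉ = ⌈133.313⌉ = 134.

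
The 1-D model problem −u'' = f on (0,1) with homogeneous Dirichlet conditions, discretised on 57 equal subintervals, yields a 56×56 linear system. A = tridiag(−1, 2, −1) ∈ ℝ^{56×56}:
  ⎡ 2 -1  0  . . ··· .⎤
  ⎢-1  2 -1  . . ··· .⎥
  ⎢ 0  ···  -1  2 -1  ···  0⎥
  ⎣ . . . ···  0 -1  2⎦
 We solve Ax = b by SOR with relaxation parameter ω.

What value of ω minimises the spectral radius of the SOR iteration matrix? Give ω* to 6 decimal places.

B_J for the 56×56 system has eigenvalues cos(kπ/57); ρ_J = cos(π/57) = 0.998482.
√(1−ρ_J²) = |sin(π/57)| = 0.0550878
ω* = 2/(1 + 0.0550878) = 2/1.0550878 = 1.895577.
At ω = 1.895577 every |λ(B_ω)| = ω−1, so ρ_SOR = 0.895577.

ω* = 1.895577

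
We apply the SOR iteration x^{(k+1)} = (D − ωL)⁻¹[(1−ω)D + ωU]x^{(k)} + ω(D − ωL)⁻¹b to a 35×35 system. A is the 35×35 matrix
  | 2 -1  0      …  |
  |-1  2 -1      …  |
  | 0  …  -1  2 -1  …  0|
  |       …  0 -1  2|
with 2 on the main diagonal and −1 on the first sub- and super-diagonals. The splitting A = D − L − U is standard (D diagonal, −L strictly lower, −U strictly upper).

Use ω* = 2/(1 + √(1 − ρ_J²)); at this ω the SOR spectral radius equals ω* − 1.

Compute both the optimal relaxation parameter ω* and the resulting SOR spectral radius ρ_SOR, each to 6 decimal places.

n=35: λ(B_J) = 1 − λ(A)/2 = cos(kπ/36); k=1 gives ρ_J = 0.996195.
root = sin(π/36) = 0.0871557  (since 1−cos² = sin²).
[ω*] 2 ÷ (1 + 0.0871557) = 2 ÷ 1.0871557 = 1.839663.
ρ_SOR = ω* − 1 ≈ 0.839663.

ω* = 1.839663, ρ_SOR = 0.839663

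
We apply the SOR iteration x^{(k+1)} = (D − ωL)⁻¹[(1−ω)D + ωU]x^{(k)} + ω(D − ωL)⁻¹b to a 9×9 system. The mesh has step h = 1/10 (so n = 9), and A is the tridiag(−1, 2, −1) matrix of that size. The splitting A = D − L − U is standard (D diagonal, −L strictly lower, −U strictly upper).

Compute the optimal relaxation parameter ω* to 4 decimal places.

spectrum of D⁻¹(L+U) = {cos(kπ/10) : 1≤k≤9}; ρ_J = cos(π/10) = 0.9511.
1 − cos²(π/10) = sin²(π/10) ⇒ √(1−ρ_J²) = sin(π/10) = 0.30902.
Then 2/(1+√(1−ρ_J²)) = 2/(1+0.30902); ω* = 2/1.30902 = 1.5279.
ρ(B_{ω*}) = ω*−1 = 0.5279

ω* = 1.5279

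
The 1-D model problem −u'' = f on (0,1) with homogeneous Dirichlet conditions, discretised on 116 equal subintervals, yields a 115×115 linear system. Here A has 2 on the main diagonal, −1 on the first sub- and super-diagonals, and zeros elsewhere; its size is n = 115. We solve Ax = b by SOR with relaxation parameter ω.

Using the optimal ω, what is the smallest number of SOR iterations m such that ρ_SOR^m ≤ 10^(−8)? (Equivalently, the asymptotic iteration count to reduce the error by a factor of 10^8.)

m = 341

B_J for the 115×115 system has eigenvalues cos(kπ/116); ρ_J = cos(π/116) = 0.9996333.
√(1−ρ_J²) simplifies to sin(π/116) = 0.0270794.
ω* = 2/(1+0.0270794) = 1.9472691
ρ(B_{ω*}) = ω*−1 = 0.9472691
Need (0.9472691)^m ≤ 10^(−8): m ≥ 8·ln10/|ln 0.9472691| = 18.4207/0.0541721 = 340.040 ⇒ m = 341.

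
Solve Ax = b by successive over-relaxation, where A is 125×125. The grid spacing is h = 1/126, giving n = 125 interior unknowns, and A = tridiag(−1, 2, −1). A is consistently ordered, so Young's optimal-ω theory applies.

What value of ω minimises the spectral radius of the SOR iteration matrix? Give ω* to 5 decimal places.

ω* = 1.95135

n=125: λ(B_J) = 1 − λ(A)/2 = cos(kπ/126); k=1 gives ρ_J = 0.99969.
√(1 − cos²(π/126)) = sin(π/126) ≈ 0.024931.
ω* = 2/(1 + 0.024931) = 2/1.024931 = 1.95135.
and ρ(B_{ω*}) = 1.95135 − 1 = 0.95135.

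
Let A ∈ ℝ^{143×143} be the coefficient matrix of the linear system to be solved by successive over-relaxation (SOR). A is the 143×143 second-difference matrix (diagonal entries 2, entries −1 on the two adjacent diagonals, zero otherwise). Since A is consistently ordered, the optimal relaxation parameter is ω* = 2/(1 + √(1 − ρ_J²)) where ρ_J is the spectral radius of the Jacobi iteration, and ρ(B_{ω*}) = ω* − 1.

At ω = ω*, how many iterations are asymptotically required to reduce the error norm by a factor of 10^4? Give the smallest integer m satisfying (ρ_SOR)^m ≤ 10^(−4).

m = 212

B_J for the 143×143 system has eigenvalues cos(kπ/144); ρ_J = cos(π/144) = 0.9997620.
root = sin(π/144) = 0.0218149  (since 1−cos² = sin²).
[ω*] 2 ÷ (1 + 0.0218149) = 2 ÷ 1.0218149 = 1.9573017.
and ρ(B_{ω*}) = 1.9573017 − 1 = 0.9573017.
4·ln10 = 9.21034; −ln(0.9573017) = 0.0436367; m = ⌈9.21034/0.0436367⌉ = ⌈211.069⌉ = 212.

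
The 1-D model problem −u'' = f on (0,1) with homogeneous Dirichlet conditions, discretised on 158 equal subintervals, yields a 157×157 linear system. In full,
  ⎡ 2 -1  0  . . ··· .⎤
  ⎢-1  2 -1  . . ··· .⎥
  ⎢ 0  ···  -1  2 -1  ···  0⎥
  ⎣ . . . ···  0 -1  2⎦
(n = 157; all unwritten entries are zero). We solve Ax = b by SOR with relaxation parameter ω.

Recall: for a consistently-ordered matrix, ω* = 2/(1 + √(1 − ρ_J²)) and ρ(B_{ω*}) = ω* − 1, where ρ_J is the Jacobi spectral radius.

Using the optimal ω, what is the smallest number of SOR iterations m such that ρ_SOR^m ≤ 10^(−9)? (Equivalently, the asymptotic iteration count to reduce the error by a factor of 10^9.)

m = 522

ρ_J = max_k |cos(kπ/158)| = cos(π/158) = 0.9998023
√(1−ρ_J²) = |sin(π/158)| = 0.0198822
Young: ω* = 2/(1+√(1−ρ_J²)) = 2/(1+0.0198822) = 2/1.0198822 = 1.9610108.
At ω = 1.9610108 every |λ(B_ω)| = ω−1, so ρ_SOR = 0.9610108.
9·ln10 = 20.7233; −ln(0.9610108) = 0.0397696; m = ⌈20.7233/0.0397696⌉ = ⌈521.084⌉ = 522.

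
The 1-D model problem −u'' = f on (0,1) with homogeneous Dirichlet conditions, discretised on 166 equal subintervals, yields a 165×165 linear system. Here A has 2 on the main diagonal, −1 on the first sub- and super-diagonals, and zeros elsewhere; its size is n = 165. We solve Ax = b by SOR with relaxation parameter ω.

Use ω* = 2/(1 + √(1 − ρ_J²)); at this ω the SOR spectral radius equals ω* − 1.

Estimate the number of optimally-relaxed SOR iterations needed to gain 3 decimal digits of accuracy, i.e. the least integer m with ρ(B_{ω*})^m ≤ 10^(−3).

[ρ_J] n=165: ρ(B_J) = cos(π/(n+1)) = cos(π/166) = 0.9998209.
√(1−ρ_J²) simplifies to sin(π/166) = 0.0189241.
ω* = 2/(1 + 0.0189241) = 2/1.0189241 = 1.9628547.
Hence ρ(B_{ω*}) = 1.9628547 − 1 = 0.9628547.
(0.9628547)^m ≤ 10^{−3}  ⇒  m·ln(0.9628547) ≤ −3·ln10  ⇒  m ≥ 182.490  ⇒  m = 183

m = 183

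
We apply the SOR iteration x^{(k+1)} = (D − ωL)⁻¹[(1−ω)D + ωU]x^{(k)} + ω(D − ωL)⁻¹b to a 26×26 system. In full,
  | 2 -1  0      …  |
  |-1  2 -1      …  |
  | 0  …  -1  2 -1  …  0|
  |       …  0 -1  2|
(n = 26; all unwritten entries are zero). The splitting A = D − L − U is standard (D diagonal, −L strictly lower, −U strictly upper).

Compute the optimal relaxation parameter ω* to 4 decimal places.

spectrum of D⁻¹(L+U) = {cos(kπ/27) : 1≤k≤26}; ρ_J = cos(π/27) = 0.9932.
√(1−ρ_J²) simplifies to sin(π/27) = 0.11609.
ω* = 2 / (1 + 0.11609) = 2 / 1.11609 ≈ 1.7920.
ρ_SOR = ω* − 1 ≈ 0.7920.

ω* = 1.7920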